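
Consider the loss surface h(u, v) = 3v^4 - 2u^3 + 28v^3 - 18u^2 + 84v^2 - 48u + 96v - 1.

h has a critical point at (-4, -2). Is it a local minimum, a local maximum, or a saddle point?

saddle point

The mixed partial ∂²h/∂u∂v is 0, so the Hessian at any point is diag(h_uu, h_vv) = diag(-12(u + 3), 12(3v^2 + 14v + 14)).
At (-4, -2): H = diag(12, -24).
The eigenvalues have opposite signs, so H is indefinite: a saddle point.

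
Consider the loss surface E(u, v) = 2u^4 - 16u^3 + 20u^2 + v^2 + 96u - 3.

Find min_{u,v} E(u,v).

E(u,v) separates as P(u) + Q(v) − 3, so its minimum is min P + min Q − 3.
P'(u) = 8(u - 4)(u - 3)(u + 1) vanishes at u ∈ {-1, 3, 4}; Q'(v) = 2v vanishes at v ∈ {0}.
Local minima of P (where P''>0): P(-1)=-58, P(4)=192. Local minima of Q: Q(0)=0.
So the global minimum of E is P(-1) + Q(0) − 3 = -58 + 0 − 3 = -61, attained at (-1, 0).

-61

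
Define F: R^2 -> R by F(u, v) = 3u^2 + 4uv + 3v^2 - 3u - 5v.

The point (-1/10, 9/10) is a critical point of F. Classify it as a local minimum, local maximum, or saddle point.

The Hessian of F is constant: H = [[6, 4], [4, 6]].
det(H) = 6·6 − 4² = 20.
det(H) > 0 and tr(H) = 12 > 0, so H is positive definite and the point is a local minimum.

local minimum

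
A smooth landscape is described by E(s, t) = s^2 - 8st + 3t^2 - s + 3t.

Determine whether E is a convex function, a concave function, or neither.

E is quadratic, so its Hessian is the constant matrix H = [[2, -8], [-8, 6]].
det(H) = -52, tr(H) = 8.
det(H) < 0, so H is indefinite: neither convex nor concave.

neither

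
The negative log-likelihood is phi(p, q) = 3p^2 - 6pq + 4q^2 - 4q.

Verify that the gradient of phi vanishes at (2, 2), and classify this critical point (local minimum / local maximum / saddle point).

local minimum

∇phi = (6p - 6q, -6p + 8q - 4); substituting (2, 2) gives ∇phi = (0, 0), so (2, 2) is indeed a critical point.
The Hessian of phi is constant: H = [[6, -6], [-6, 8]].
det(H) = 6·8 − (-6)² = 12.
det(H) > 0 and tr(H) = 14 > 0, so H is positive definite and the point is a local minimum.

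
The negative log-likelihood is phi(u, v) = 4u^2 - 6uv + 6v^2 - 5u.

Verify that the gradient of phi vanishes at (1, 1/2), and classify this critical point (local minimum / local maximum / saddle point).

∇phi = (8u - 6v - 5, -6u + 12v); substituting (1, 1/2) gives ∇phi = (0, 0), so (1, 1/2) is indeed a critical point.
The Hessian of phi is constant: H = [[8, -6], [-6, 12]].
det(H) = 8·12 − (-6)² = 60.
det(H) > 0 and tr(H) = 20 > 0, so H is positive definite and the point is a local minimum.

local minimum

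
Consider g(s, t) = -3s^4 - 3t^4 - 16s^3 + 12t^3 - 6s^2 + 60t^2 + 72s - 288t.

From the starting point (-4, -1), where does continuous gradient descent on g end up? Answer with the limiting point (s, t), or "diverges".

g is separable, so gradient descent decouples: s follows -∂g/∂s, t follows -∂g/∂t.
∂g/∂s = -12(s - 1)(s + 2)(s + 3); at s=-4 this is 120, so s decreases.
∂g/∂t = -12(t - 4)(t - 2)(t + 3); at t=-1 this is -360, so t increases.
The s-coordinate has no critical point in that direction and runs off to infinity.

diverges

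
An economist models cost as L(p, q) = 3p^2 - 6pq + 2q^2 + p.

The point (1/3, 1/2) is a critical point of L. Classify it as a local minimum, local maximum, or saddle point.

saddle point

The Hessian of L is constant: H = [[6, -6], [-6, 4]].
det(H) = 6·4 − (-6)² = -12.
Since det(H) < 0, H is indefinite and the critical point is a saddle point.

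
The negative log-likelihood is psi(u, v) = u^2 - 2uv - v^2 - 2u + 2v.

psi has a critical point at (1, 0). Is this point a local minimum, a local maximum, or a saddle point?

The Hessian of psi is constant: H = [[2, -2], [-2, -2]].
det(H) = 2·(-2) − (-2)² = -8.
Since det(H) < 0, H is indefinite and the critical point is a saddle point.

saddle point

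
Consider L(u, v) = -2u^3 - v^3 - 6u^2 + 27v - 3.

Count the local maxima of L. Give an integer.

L separates as a function of u plus a function of v, so ∇L=0 decouples.
∂L/∂u = -6u(u + 2) = 0 at u ∈ {-2, 0}; ∂L/∂v = -3(v - 3)(v + 3) = 0 at v ∈ {-3, 3}.
The Hessian is diagonal: diag(L_uu, L_vv). Second derivatives: L_uu(-2)=12, L_uu(0)=-12; L_vv(-3)=18, L_vv(3)=-18.
Local maxima occur where both diagonal entries negative: (0, 3). Count: 1.

1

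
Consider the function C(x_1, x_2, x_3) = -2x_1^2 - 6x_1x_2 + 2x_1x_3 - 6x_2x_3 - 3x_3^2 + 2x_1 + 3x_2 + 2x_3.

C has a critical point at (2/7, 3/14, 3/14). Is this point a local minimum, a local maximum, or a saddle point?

saddle point

The Hessian is constant: H = [[-4, -6, 2], [-6, 0, -6], [2, -6, -6]].
Leading principal minors: Δ₁ = -4, Δ₂ = -36, Δ₃ = 504.
The minors fit neither the all-positive nor the alternating-sign pattern, so H is indefinite: a saddle point.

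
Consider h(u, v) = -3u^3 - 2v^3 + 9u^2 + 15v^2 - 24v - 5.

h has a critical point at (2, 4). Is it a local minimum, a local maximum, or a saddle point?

The mixed partial ∂²h/∂u∂v is 0, so the Hessian at any point is diag(h_uu, h_vv) = diag(18(-u + 1), 6(-2v + 5)).
At (2, 4): H = diag(-18, -18).
Both eigenvalues are negative, so H is negative definite: a local maximum.

local maximum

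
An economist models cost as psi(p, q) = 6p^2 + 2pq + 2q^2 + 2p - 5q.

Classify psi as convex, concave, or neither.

convex

psi is quadratic, so its Hessian is the constant matrix H = [[12, 2], [2, 4]].
det(H) = 44, tr(H) = 16.
det(H) > 0 and tr(H) > 0, so H is positive definite everywhere: convex.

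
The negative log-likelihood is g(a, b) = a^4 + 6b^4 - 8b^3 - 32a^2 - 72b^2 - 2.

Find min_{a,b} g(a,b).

-636

g(a,b) separates as P(a) + Q(b) − 2, so its minimum is min P + min Q − 2.
P'(a) = 4a(a - 4)(a + 4) vanishes at a ∈ {-4, 0, 4}; Q'(b) = 24b(b - 3)(b + 2) vanishes at b ∈ {-2, 0, 3}.
Local minima of P (where P''>0): P(-4)=-256, P(4)=-256. Local minima of Q: Q(-2)=-128, Q(3)=-378.
So the global minimum of g is P(-4) + Q(3) − 2 = -256 − 378 − 2 = -636, attained at (-4, 3).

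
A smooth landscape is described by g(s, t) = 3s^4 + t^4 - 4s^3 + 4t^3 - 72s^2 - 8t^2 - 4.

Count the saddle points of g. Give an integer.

4

g separates as a function of s plus a function of t, so ∇g=0 decouples.
∂g/∂s = 12s(s - 4)(s + 3) = 0 at s ∈ {-3, 0, 4}; ∂g/∂t = 4t(t - 1)(t + 4) = 0 at t ∈ {-4, 0, 1}.
The Hessian is diagonal: diag(g_ss, g_tt). Second derivatives: g_ss(-3)=252, g_ss(0)=-144, g_ss(4)=336; g_tt(-4)=80, g_tt(0)=-16, g_tt(1)=20.
Saddle points occur where the two diagonal entries have opposite signs: (-3, 0), (0, -4), (0, 1), (4, 0). Count: 4.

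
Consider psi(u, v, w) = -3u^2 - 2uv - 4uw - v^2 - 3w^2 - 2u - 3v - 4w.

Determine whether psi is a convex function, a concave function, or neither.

psi is quadratic, so its Hessian is the constant matrix H = [[-6, -2, -4], [-2, -2, 0], [-4, 0, -6]].
Leading principal minors: -6, 8, -16.
Signs alternate −, +, − ⇒ H ≺ 0 ⇒ concave.

concave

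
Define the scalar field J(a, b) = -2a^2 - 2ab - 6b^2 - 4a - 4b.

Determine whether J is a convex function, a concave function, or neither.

concave

J is quadratic, so its Hessian is the constant matrix H = [[-4, -2], [-2, -12]].
det(H) = 44, tr(H) = -16.
det(H) > 0 and tr(H) < 0, so H is negative definite everywhere: concave.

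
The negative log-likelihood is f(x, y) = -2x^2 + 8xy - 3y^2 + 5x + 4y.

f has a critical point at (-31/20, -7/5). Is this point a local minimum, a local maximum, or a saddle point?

The Hessian of f is constant: H = [[-4, 8], [8, -6]].
det(H) = (-4)·(-6) − 8² = -40.
Since det(H) < 0, H is indefinite and the critical point is a saddle point.

saddle point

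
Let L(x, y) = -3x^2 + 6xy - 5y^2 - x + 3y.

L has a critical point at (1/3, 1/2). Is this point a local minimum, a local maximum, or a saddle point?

local maximum

The Hessian of L is constant: H = [[-6, 6], [6, -10]].
det(H) = (-6)·(-10) − 6² = 24.
det(H) > 0 and tr(H) = -16 < 0, so H is negative definite and the point is a local maximum.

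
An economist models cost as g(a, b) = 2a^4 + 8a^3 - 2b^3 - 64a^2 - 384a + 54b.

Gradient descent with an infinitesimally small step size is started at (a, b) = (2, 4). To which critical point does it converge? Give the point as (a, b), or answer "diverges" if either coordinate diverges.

diverges

g is separable, so gradient descent decouples: a follows -∂g/∂a, b follows -∂g/∂b.
∂g/∂a = 8(a - 4)(a + 3)(a + 4); at a=2 this is -480, so a increases.
∂g/∂b = -6(b - 3)(b + 3); at b=4 this is -42, so b increases.
The b-coordinate has no critical point in that direction and runs off to infinity.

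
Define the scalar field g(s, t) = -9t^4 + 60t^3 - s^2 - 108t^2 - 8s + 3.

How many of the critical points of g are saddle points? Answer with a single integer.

1

g separates as a function of s plus a function of t, so ∇g=0 decouples.
∂g/∂s = -2(s + 4) = 0 at s ∈ {-4}; ∂g/∂t = -36t(t - 3)(t - 2) = 0 at t ∈ {0, 2, 3}.
The Hessian is diagonal: diag(g_ss, g_tt). Second derivatives: g_ss(-4)=-2; g_tt(0)=-216, g_tt(2)=72, g_tt(3)=-108.
Saddle points occur where the two diagonal entries have opposite signs: (-4, 2). Count: 1.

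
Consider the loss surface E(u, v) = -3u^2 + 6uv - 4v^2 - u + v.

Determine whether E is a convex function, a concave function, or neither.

concave

E is quadratic, so its Hessian is the constant matrix H = [[-6, 6], [6, -8]].
det(H) = 12, tr(H) = -14.
det(H) > 0 and tr(H) < 0, so H is negative definite everywhere: concave.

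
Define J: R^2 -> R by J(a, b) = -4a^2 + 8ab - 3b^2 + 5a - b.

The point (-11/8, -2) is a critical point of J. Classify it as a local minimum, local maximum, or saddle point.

saddle point

The Hessian of J is constant: H = [[-8, 8], [8, -6]].
det(H) = (-8)·(-6) − 8² = -16.
Since det(H) < 0, H is indefinite and the critical point is a saddle point.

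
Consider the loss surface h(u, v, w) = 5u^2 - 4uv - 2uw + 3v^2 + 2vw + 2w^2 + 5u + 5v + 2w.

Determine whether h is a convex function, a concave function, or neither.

convex

h is quadratic, so its Hessian is the constant matrix H = [[10, -4, -2], [-4, 6, 2], [-2, 2, 4]].
Leading principal minors: 10, 44, 144.
All positive ⇒ H ≻ 0 ⇒ convex.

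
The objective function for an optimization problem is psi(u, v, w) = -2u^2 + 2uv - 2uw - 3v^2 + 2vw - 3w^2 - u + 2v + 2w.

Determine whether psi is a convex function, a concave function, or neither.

concave

psi is quadratic, so its Hessian is the constant matrix H = [[-4, 2, -2], [2, -6, 2], [-2, 2, -6]].
Leading principal minors: -4, 20, -96.
Signs alternate −, +, − ⇒ H ≺ 0 ⇒ concave.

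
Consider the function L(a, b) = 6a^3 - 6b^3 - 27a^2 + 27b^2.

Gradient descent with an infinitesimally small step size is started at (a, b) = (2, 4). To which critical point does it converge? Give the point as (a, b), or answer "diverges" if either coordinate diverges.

L is separable, so gradient descent decouples: a follows -∂L/∂a, b follows -∂L/∂b.
∂L/∂a = 18a(a - 3); at a=2 this is -36, so a increases.
∂L/∂b = -18b(b - 3); at b=4 this is -72, so b increases.
The b-coordinate has no critical point in that direction and runs off to infinity.

diverges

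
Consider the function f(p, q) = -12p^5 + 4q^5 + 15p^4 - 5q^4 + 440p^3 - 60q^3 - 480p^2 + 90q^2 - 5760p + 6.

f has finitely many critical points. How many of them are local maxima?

4

f separates as a function of p plus a function of q, so ∇f=0 decouples.
∂f/∂p = -60(p - 4)(p - 3)(p + 2)(p + 4) = 0 at p ∈ {-4, -2, 3, 4}; ∂f/∂q = 20q(q - 3)(q - 1)(q + 3) = 0 at q ∈ {-3, 0, 1, 3}.
The Hessian is diagonal: diag(f_pp, f_qq). Second derivatives: f_pp(-4)=6720, f_pp(-2)=-3600, f_pp(3)=2100, f_pp(4)=-2880; f_qq(-3)=-1440, f_qq(0)=180, f_qq(1)=-160, f_qq(3)=720.
Local maxima occur where both diagonal entries negative: (-2, -3), (-2, 1), (4, -3), (4, 1). Count: 4.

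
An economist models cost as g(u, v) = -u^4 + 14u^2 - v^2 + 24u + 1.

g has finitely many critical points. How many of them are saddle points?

1

g separates as a function of u plus a function of v, so ∇g=0 decouples.
∂g/∂u = -4(u - 3)(u + 1)(u + 2) = 0 at u ∈ {-2, -1, 3}; ∂g/∂v = -2v = 0 at v ∈ {0}.
The Hessian is diagonal: diag(g_uu, g_vv). Second derivatives: g_uu(-2)=-20, g_uu(-1)=16, g_uu(3)=-80; g_vv(0)=-2.
Saddle points occur where the two diagonal entries have opposite signs: (-1, 0). Count: 1.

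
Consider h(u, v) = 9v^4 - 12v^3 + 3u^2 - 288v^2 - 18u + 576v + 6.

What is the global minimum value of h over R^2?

h(u,v) separates as P(u) + Q(v) + 6, so its minimum is min P + min Q + 6.
P'(u) = 6u - 18 vanishes at u ∈ {3}; Q'(v) = 36(v - 4)(v - 1)(v + 4) vanishes at v ∈ {-4, 1, 4}.
Local minima of P (where P''>0): P(3)=-27. Local minima of Q: Q(-4)=-3840, Q(4)=-768.
So the global minimum of h is P(3) + Q(-4) + 6 = -27 − 3840 + 6 = -3861, attained at (3, -4).

-3861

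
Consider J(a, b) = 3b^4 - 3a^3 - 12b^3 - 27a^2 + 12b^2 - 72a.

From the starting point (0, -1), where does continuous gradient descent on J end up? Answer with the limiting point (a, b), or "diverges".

diverges

J is separable, so gradient descent decouples: a follows -∂J/∂a, b follows -∂J/∂b.
∂J/∂a = -9(a + 2)(a + 4); at a=0 this is -72, so a increases.
∂J/∂b = 12b(b - 2)(b - 1); at b=-1 this is -72, so b increases.
The a-coordinate has no critical point in that direction and runs off to infinity.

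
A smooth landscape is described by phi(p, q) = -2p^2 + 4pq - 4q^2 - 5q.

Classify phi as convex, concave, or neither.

phi is quadratic, so its Hessian is the constant matrix H = [[-4, 4], [4, -8]].
det(H) = 16, tr(H) = -12.
det(H) > 0 and tr(H) < 0, so H is negative definite everywhere: concave.

concave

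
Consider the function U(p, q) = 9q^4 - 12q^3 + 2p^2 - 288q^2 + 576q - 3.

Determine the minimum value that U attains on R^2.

U(p,q) separates as A(p) + B(q) − 3, so its minimum is min A + min B − 3.
A'(p) = 4p vanishes at p ∈ {0}; B'(q) = 36(q - 4)(q - 1)(q + 4) vanishes at q ∈ {-4, 1, 4}.
Local minima of A (where A''>0): A(0)=0. Local minima of B: B(-4)=-3840, B(4)=-768.
So the global minimum of U is A(0) + B(-4) − 3 = 0 − 3840 − 3 = -3843, attained at (0, -4).

-3843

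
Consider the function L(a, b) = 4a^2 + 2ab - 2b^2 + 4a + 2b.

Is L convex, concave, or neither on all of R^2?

L is quadratic, so its Hessian is the constant matrix H = [[8, 2], [2, -4]].
det(H) = -36, tr(H) = 4.
det(H) < 0, so H is indefinite: neither convex nor concave.

neither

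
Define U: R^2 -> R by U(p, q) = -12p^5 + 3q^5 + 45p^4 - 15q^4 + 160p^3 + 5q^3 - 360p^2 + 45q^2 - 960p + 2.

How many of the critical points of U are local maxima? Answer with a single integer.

4

U separates as a function of p plus a function of q, so ∇U=0 decouples.
∂U/∂p = -60(p - 4)(p - 2)(p + 1)(p + 2) = 0 at p ∈ {-2, -1, 2, 4}; ∂U/∂q = 15q(q - 3)(q - 2)(q + 1) = 0 at q ∈ {-1, 0, 2, 3}.
The Hessian is diagonal: diag(U_pp, U_qq). Second derivatives: U_pp(-2)=1440, U_pp(-1)=-900, U_pp(2)=1440, U_pp(4)=-3600; U_qq(-1)=-180, U_qq(0)=90, U_qq(2)=-90, U_qq(3)=180.
Local maxima occur where both diagonal entries negative: (-1, -1), (-1, 2), (4, -1), (4, 2). Count: 4.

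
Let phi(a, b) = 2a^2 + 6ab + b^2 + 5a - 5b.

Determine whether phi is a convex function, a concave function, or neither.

neither

phi is quadratic, so its Hessian is the constant matrix H = [[4, 6], [6, 2]].
det(H) = -28, tr(H) = 6.
det(H) < 0, so H is indefinite: neither convex nor concave.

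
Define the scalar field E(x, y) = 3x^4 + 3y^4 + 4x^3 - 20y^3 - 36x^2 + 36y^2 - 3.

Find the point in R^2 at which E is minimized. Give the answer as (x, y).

(-3, 0)

E(x,y) separates as P(x) + Q(y) − 3, so its minimum is min P + min Q − 3.
P'(x) = 12x(x - 2)(x + 3) vanishes at x ∈ {-3, 0, 2}; Q'(y) = 12y(y - 3)(y - 2) vanishes at y ∈ {0, 2, 3}.
Local minima of P (where P''>0): P(-3)=-189, P(2)=-64. Local minima of Q: Q(0)=0, Q(3)=27.
So the global minimum of E is P(-3) + Q(0) − 3 = -189 + 0 − 3 = -192, attained at (-3, 0).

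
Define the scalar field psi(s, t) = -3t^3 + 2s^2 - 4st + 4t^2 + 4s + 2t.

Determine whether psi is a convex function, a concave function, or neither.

neither

The term -3t^3 is cubic, so the Hessian is not constant.
∂²psi/∂t² = -18t + 8, which takes both signs as t varies (negative for sufficiently large t). A diagonal entry of the Hessian changing sign means the Hessian is neither positive- nor negative-semidefinite on all of R^2.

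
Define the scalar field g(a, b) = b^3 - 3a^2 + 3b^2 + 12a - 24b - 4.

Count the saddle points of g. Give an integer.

1

g separates as a function of a plus a function of b, so ∇g=0 decouples.
∂g/∂a = -6(a - 2) = 0 at a ∈ {2}; ∂g/∂b = 3(b - 2)(b + 4) = 0 at b ∈ {-4, 2}.
The Hessian is diagonal: diag(g_aa, g_bb). Second derivatives: g_aa(2)=-6; g_bb(-4)=-18, g_bb(2)=18.
Saddle points occur where the two diagonal entries have opposite signs: (2, 2). Count: 1.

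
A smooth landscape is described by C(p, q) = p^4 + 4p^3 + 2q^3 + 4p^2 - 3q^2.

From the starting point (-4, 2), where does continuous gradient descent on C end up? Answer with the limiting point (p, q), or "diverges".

C is separable, so gradient descent decouples: p follows -∂C/∂p, q follows -∂C/∂q.
∂C/∂p = 4p(p + 1)(p + 2); at p=-4 this is -96, so p increases.
∂C/∂q = 6q(q - 1); at q=2 this is 12, so q decreases.
p converges to its nearest critical value -2 (a local min of the p-part); q converges to 1. The iterate converges to (-2, 1).

(-2, 1)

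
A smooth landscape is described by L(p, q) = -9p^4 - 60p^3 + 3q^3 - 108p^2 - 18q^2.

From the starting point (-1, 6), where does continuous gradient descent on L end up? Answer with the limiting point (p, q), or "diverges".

L is separable, so gradient descent decouples: p follows -∂L/∂p, q follows -∂L/∂q.
∂L/∂p = -36p(p + 2)(p + 3); at p=-1 this is 72, so p decreases.
∂L/∂q = 9q(q - 4); at q=6 this is 108, so q decreases.
p converges to its nearest critical value -2 (a local min of the p-part); q converges to 4. The iterate converges to (-2, 4).

(-2, 4)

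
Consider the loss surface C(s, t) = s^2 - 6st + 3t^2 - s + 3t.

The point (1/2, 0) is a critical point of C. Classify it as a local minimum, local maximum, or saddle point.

saddle point

The Hessian of C is constant: H = [[2, -6], [-6, 6]].
det(H) = 2·6 − (-6)² = -24.
Since det(H) < 0, H is indefinite and the critical point is a saddle point.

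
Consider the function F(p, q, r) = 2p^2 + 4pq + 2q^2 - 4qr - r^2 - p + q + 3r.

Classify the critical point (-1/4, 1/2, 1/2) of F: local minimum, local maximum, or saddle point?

saddle point

The Hessian is constant: H = [[4, 4, 0], [4, 4, -4], [0, -4, -2]].
Leading principal minors: Δ₁ = 4, Δ₂ = 0, Δ₃ = -64.
The minors fit neither the all-positive nor the alternating-sign pattern, so H is indefinite: a saddle point.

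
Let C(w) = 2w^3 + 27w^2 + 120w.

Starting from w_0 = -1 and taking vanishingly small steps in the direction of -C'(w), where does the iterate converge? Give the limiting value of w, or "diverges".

C'(w) = 6(w + 4)(w + 5), so C'(-1) = 72.
Gradient descent moves in the -C' direction, i.e. w is decreasing.
The nearest critical point in that direction is w = -4, where C'' = 6 > 0 (a local minimum). The iterate converges there.

-4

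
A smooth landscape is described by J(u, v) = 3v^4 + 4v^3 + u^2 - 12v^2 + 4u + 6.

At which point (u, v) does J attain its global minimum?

J(u,v) separates as P(u) + Q(v) + 6, so its minimum is min P + min Q + 6.
P'(u) = 2u + 4 vanishes at u ∈ {-2}; Q'(v) = 12v(v - 1)(v + 2) vanishes at v ∈ {-2, 0, 1}.
Local minima of P (where P''>0): P(-2)=-4. Local minima of Q: Q(-2)=-32, Q(1)=-5.
So the global minimum of J is P(-2) + Q(-2) + 6 = -4 − 32 + 6 = -30, attained at (-2, -2).

(-2, -2)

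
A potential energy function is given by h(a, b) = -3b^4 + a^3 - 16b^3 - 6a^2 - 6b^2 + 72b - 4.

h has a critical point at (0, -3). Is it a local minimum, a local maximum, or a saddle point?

local maximum

The mixed partial ∂²h/∂a∂b is 0, so the Hessian at any point is diag(h_aa, h_bb) = diag(6(a - 2), -12(3b^2 + 8b + 1)).
At (0, -3): H = diag(-12, -48).
Both eigenvalues are negative, so H is negative definite: a local maximum.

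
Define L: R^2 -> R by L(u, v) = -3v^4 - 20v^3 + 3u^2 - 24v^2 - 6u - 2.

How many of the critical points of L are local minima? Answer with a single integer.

L separates as a function of u plus a function of v, so ∇L=0 decouples.
∂L/∂u = 6(u - 1) = 0 at u ∈ {1}; ∂L/∂v = -12v(v + 1)(v + 4) = 0 at v ∈ {-4, -1, 0}.
The Hessian is diagonal: diag(L_uu, L_vv). Second derivatives: L_uu(1)=6; L_vv(-4)=-144, L_vv(-1)=36, L_vv(0)=-48.
Local minima occur where both diagonal entries positive: (1, -1). Count: 1.

1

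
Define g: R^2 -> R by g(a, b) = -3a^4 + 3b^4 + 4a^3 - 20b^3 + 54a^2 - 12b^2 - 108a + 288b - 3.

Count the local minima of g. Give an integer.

2

g separates as a function of a plus a function of b, so ∇g=0 decouples.
∂g/∂a = -12(a - 3)(a - 1)(a + 3) = 0 at a ∈ {-3, 1, 3}; ∂g/∂b = 12(b - 4)(b - 3)(b + 2) = 0 at b ∈ {-2, 3, 4}.
The Hessian is diagonal: diag(g_aa, g_bb). Second derivatives: g_aa(-3)=-288, g_aa(1)=96, g_aa(3)=-144; g_bb(-2)=360, g_bb(3)=-60, g_bb(4)=72.
Local minima occur where both diagonal entries positive: (1, -2), (1, 4). Count: 2.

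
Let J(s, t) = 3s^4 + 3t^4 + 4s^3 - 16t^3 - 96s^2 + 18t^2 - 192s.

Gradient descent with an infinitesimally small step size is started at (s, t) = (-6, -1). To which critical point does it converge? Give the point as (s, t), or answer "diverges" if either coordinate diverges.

(-4, 0)

J is separable, so gradient descent decouples: s follows -∂J/∂s, t follows -∂J/∂t.
∂J/∂s = 12(s - 4)(s + 1)(s + 4); at s=-6 this is -1200, so s increases.
∂J/∂t = 12t(t - 3)(t - 1); at t=-1 this is -96, so t increases.
s converges to its nearest critical value -4 (a local min of the s-part); t converges to 0. The iterate converges to (-4, 0).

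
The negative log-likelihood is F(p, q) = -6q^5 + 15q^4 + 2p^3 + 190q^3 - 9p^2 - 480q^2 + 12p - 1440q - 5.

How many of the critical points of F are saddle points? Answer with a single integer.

4

F separates as a function of p plus a function of q, so ∇F=0 decouples.
∂F/∂p = 6(p - 2)(p - 1) = 0 at p ∈ {1, 2}; ∂F/∂q = -30(q - 4)(q - 3)(q + 1)(q + 4) = 0 at q ∈ {-4, -1, 3, 4}.
The Hessian is diagonal: diag(F_pp, F_qq). Second derivatives: F_pp(1)=-6, F_pp(2)=6; F_qq(-4)=5040, F_qq(-1)=-1800, F_qq(3)=840, F_qq(4)=-1200.
Saddle points occur where the two diagonal entries have opposite signs: (1, -4), (1, 3), (2, -1), (2, 4). Count: 4.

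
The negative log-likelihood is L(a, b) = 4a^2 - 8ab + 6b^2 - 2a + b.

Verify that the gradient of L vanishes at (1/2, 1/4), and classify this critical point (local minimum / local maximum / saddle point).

∇L = (8a - 8b - 2, -8a + 12b + 1); substituting (1/2, 1/4) gives ∇L = (0, 0), so (1/2, 1/4) is indeed a critical point.
The Hessian of L is constant: H = [[8, -8], [-8, 12]].
det(H) = 8·12 − (-8)² = 32.
det(H) > 0 and tr(H) = 20 > 0, so H is positive definite and the point is a local minimum.

local minimum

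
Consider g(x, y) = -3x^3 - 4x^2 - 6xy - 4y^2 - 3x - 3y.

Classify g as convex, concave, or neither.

neither

The term -3x^3 is cubic, so the Hessian is not constant.
∂²g/∂x² = -18x - 8, which takes both signs as x varies (negative for sufficiently large x). A diagonal entry of the Hessian changing sign means the Hessian is neither positive- nor negative-semidefinite on all of R^2.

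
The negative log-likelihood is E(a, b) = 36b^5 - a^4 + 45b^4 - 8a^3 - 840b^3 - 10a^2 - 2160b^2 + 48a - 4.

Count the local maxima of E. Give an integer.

4

E separates as a function of a plus a function of b, so ∇E=0 decouples.
∂E/∂a = -4(a - 1)(a + 3)(a + 4) = 0 at a ∈ {-4, -3, 1}; ∂E/∂b = 180b(b - 4)(b + 2)(b + 3) = 0 at b ∈ {-3, -2, 0, 4}.
The Hessian is diagonal: diag(E_aa, E_bb). Second derivatives: E_aa(-4)=-20, E_aa(-3)=16, E_aa(1)=-80; E_bb(-3)=-3780, E_bb(-2)=2160, E_bb(0)=-4320, E_bb(4)=30240.
Local maxima occur where both diagonal entries negative: (-4, -3), (-4, 0), (1, -3), (1, 0). Count: 4.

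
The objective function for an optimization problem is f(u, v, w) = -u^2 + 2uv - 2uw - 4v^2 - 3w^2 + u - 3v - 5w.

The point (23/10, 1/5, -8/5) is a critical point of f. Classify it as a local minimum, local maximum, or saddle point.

The Hessian is constant: H = [[-2, 2, -2], [2, -8, 0], [-2, 0, -6]].
Leading principal minors: Δ₁ = -2, Δ₂ = 12, Δ₃ = -40.
The minors alternate sign starting negative (−, +, −), so H is negative definite: a local maximum.

local maximum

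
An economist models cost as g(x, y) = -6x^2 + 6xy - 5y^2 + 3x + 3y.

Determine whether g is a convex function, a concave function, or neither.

concave

g is quadratic, so its Hessian is the constant matrix H = [[-12, 6], [6, -10]].
det(H) = 84, tr(H) = -22.
det(H) > 0 and tr(H) < 0, so H is negative definite everywhere: concave.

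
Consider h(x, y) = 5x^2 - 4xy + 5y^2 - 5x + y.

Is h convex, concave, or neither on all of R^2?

h is quadratic, so its Hessian is the constant matrix H = [[10, -4], [-4, 10]].
det(H) = 84, tr(H) = 20.
det(H) > 0 and tr(H) > 0, so H is positive definite everywhere: convex.

convex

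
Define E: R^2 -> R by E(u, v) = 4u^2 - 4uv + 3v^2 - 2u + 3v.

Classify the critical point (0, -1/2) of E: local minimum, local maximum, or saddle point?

The Hessian of E is constant: H = [[8, -4], [-4, 6]].
det(H) = 8·6 − (-4)² = 32.
det(H) > 0 and tr(H) = 14 > 0, so H is positive definite and the point is a local minimum.

local minimum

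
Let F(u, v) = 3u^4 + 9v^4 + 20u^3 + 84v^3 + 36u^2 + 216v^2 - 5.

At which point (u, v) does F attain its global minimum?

F(u,v) separates as P(u) + Q(v) − 5, so its minimum is min P + min Q − 5.
P'(u) = 12u(u + 2)(u + 3) vanishes at u ∈ {-3, -2, 0}; Q'(v) = 36v(v + 3)(v + 4) vanishes at v ∈ {-4, -3, 0}.
Local minima of P (where P''>0): P(-3)=27, P(0)=0. Local minima of Q: Q(-4)=384, Q(0)=0.
So the global minimum of F is P(0) + Q(0) − 5 = 0 + 0 − 5 = -5, attained at (0, 0).

(0, 0)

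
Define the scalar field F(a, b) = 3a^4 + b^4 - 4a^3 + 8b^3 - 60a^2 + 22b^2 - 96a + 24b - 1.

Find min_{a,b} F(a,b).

F(a,b) separates as P(a) + Q(b) − 1, so its minimum is min P + min Q − 1.
P'(a) = 12(a - 4)(a + 1)(a + 2) vanishes at a ∈ {-2, -1, 4}; Q'(b) = 4(b + 1)(b + 2)(b + 3) vanishes at b ∈ {-3, -2, -1}.
Local minima of P (where P''>0): P(-2)=32, P(4)=-832. Local minima of Q: Q(-3)=-9, Q(-1)=-9.
So the global minimum of F is P(4) + Q(-3) − 1 = -832 − 9 − 1 = -842, attained at (4, -3).

-842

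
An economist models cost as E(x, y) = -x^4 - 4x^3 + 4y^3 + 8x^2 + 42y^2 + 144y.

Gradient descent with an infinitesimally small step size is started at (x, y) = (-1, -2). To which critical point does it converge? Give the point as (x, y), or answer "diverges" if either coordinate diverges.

E is separable, so gradient descent decouples: x follows -∂E/∂x, y follows -∂E/∂y.
∂E/∂x = -4x(x - 1)(x + 4); at x=-1 this is -24, so x increases.
∂E/∂y = 12(y + 3)(y + 4); at y=-2 this is 24, so y decreases.
x converges to its nearest critical value 0 (a local min of the x-part); y converges to -3. The iterate converges to (0, -3).

(0, -3)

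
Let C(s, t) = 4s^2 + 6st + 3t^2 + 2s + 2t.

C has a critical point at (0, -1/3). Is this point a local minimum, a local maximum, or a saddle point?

local minimum

The Hessian of C is constant: H = [[8, 6], [6, 6]].
det(H) = 8·6 − 6² = 12.
det(H) > 0 and tr(H) = 14 > 0, so H is positive definite and the point is a local minimum.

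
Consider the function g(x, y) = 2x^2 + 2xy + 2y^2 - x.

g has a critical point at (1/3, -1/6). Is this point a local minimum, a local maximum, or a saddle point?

The Hessian of g is constant: H = [[4, 2], [2, 4]].
det(H) = 4·4 − 2² = 12.
det(H) > 0 and tr(H) = 8 > 0, so H is positive definite and the point is a local minimum.

local minimum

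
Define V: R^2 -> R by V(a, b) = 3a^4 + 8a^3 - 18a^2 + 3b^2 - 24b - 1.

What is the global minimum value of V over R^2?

V(a,b) separates as P(a) + Q(b) − 1, so its minimum is min P + min Q − 1.
P'(a) = 12a(a - 1)(a + 3) vanishes at a ∈ {-3, 0, 1}; Q'(b) = 6b - 24 vanishes at b ∈ {4}.
Local minima of P (where P''>0): P(-3)=-135, P(1)=-7. Local minima of Q: Q(4)=-48.
So the global minimum of V is P(-3) + Q(4) − 1 = -135 − 48 − 1 = -184, attained at (-3, 4).

-184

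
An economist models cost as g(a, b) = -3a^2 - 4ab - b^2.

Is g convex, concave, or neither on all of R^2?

neither

g is quadratic, so its Hessian is the constant matrix H = [[-6, -4], [-4, -2]].
det(H) = -4, tr(H) = -8.
det(H) < 0, so H is indefinite: neither convex nor concave.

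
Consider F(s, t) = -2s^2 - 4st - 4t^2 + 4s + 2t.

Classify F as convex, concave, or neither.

concave

F is quadratic, so its Hessian is the constant matrix H = [[-4, -4], [-4, -8]].
det(H) = 16, tr(H) = -12.
det(H) > 0 and tr(H) < 0, so H is negative definite everywhere: concave.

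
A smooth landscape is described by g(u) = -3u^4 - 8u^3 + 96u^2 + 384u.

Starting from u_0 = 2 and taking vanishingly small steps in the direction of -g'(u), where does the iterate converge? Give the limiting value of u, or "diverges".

-2

g'(u) = -12(u - 4)(u + 2)(u + 4), so g'(2) = 576.
Gradient descent moves in the -g' direction, i.e. u is decreasing.
The nearest critical point in that direction is u = -2, where g'' = 144 > 0 (a local minimum). The iterate converges there.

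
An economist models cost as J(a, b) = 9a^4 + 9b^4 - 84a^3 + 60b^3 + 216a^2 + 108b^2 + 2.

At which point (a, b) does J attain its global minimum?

(0, 0)

J(a,b) separates as P(a) + Q(b) + 2, so its minimum is min P + min Q + 2.
P'(a) = 36a(a - 4)(a - 3) vanishes at a ∈ {0, 3, 4}; Q'(b) = 36b(b + 2)(b + 3) vanishes at b ∈ {-3, -2, 0}.
Local minima of P (where P''>0): P(0)=0, P(4)=384. Local minima of Q: Q(-3)=81, Q(0)=0.
So the global minimum of J is P(0) + Q(0) + 2 = 0 + 0 + 2 = 2, attained at (0, 0).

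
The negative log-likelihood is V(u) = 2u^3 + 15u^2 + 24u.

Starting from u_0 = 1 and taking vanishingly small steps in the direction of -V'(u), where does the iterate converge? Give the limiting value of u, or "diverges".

-1

V'(u) = 6(u + 1)(u + 4), so V'(1) = 60.
Gradient descent moves in the -V' direction, i.e. u is decreasing.
The nearest critical point in that direction is u = -1, where V'' = 18 > 0 (a local minimum). The iterate converges there.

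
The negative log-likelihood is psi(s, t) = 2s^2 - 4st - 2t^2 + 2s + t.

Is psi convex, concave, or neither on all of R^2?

psi is quadratic, so its Hessian is the constant matrix H = [[4, -4], [-4, -4]].
det(H) = -32, tr(H) = 0.
det(H) < 0, so H is indefinite: neither convex nor concave.

neither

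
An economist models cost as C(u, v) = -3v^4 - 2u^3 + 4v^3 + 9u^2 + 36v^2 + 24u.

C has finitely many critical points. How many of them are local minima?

1

C separates as a function of u plus a function of v, so ∇C=0 decouples.
∂C/∂u = -6(u - 4)(u + 1) = 0 at u ∈ {-1, 4}; ∂C/∂v = -12v(v - 3)(v + 2) = 0 at v ∈ {-2, 0, 3}.
The Hessian is diagonal: diag(C_uu, C_vv). Second derivatives: C_uu(-1)=30, C_uu(4)=-30; C_vv(-2)=-120, C_vv(0)=72, C_vv(3)=-180.
Local minima occur where both diagonal entries positive: (-1, 0). Count: 1.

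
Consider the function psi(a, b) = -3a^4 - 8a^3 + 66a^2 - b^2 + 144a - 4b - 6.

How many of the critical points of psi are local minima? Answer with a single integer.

psi separates as a function of a plus a function of b, so ∇psi=0 decouples.
∂psi/∂a = -12(a - 3)(a + 1)(a + 4) = 0 at a ∈ {-4, -1, 3}; ∂psi/∂b = -2(b + 2) = 0 at b ∈ {-2}.
The Hessian is diagonal: diag(psi_aa, psi_bb). Second derivatives: psi_aa(-4)=-252, psi_aa(-1)=144, psi_aa(3)=-336; psi_bb(-2)=-2.
Local minima occur where both diagonal entries positive: none. Count: 0.

0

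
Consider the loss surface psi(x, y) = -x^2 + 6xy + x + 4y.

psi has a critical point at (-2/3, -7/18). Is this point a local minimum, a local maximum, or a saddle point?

The Hessian of psi is constant: H = [[-2, 6], [6, 0]].
det(H) = (-2)·0 − 6² = -36.
Since det(H) < 0, H is indefinite and the critical point is a saddle point.

saddle point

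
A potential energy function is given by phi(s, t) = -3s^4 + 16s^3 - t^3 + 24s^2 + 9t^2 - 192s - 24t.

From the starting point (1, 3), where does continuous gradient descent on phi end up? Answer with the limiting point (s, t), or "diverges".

phi is separable, so gradient descent decouples: s follows -∂phi/∂s, t follows -∂phi/∂t.
∂phi/∂s = -12(s - 4)(s - 2)(s + 2); at s=1 this is -108, so s increases.
∂phi/∂t = -3(t - 4)(t - 2); at t=3 this is 3, so t decreases.
s converges to its nearest critical value 2 (a local min of the s-part); t converges to 2. The iterate converges to (2, 2).

(2, 2)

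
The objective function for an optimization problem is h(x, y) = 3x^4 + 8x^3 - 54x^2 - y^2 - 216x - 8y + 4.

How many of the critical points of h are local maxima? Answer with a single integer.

h separates as a function of x plus a function of y, so ∇h=0 decouples.
∂h/∂x = 12(x - 3)(x + 2)(x + 3) = 0 at x ∈ {-3, -2, 3}; ∂h/∂y = -2(y + 4) = 0 at y ∈ {-4}.
The Hessian is diagonal: diag(h_xx, h_yy). Second derivatives: h_xx(-3)=72, h_xx(-2)=-60, h_xx(3)=360; h_yy(-4)=-2.
Local maxima occur where both diagonal entries negative: (-2, -4). Count: 1.

1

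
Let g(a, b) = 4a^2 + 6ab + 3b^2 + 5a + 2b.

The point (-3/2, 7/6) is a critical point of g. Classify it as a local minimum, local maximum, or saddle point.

local minimum

The Hessian of g is constant: H = [[8, 6], [6, 6]].
det(H) = 8·6 − 6² = 12.
det(H) > 0 and tr(H) = 14 > 0, so H is positive definite and the point is a local minimum.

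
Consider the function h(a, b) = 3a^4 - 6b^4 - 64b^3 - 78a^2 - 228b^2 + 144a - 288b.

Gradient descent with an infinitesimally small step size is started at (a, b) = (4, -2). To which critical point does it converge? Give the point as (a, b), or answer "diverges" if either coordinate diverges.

h is separable, so gradient descent decouples: a follows -∂h/∂a, b follows -∂h/∂b.
∂h/∂a = 12(a - 3)(a - 1)(a + 4); at a=4 this is 288, so a decreases.
∂h/∂b = -24(b + 1)(b + 3)(b + 4); at b=-2 this is 48, so b decreases.
a converges to its nearest critical value 3 (a local min of the a-part); b converges to -3. The iterate converges to (3, -3).

(3, -3)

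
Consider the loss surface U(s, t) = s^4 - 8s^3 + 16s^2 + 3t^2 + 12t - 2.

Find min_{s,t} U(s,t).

-14

U(s,t) separates as P(s) + Q(t) − 2, so its minimum is min P + min Q − 2.
P'(s) = 4s(s - 4)(s - 2) vanishes at s ∈ {0, 2, 4}; Q'(t) = 6(t + 2) vanishes at t ∈ {-2}.
Local minima of P (where P''>0): P(0)=0, P(4)=0. Local minima of Q: Q(-2)=-12.
So the global minimum of U is P(0) + Q(-2) − 2 = 0 − 12 − 2 = -14, attained at (0, -2).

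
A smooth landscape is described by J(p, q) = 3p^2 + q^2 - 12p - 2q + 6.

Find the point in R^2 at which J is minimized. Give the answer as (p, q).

(2, 1)

J(p,q) separates as A(p) + B(q) + 6, so its minimum is min A + min B + 6.
A'(p) = 6p - 12 vanishes at p ∈ {2}; B'(q) = 2q - 2 vanishes at q ∈ {1}.
Local minima of A (where A''>0): A(2)=-12. Local minima of B: B(1)=-1.
So the global minimum of J is A(2) + B(1) + 6 = -12 − 1 + 6 = -7, attained at (2, 1).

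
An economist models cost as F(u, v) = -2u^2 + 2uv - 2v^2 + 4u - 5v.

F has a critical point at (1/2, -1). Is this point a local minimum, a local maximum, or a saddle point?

The Hessian of F is constant: H = [[-4, 2], [2, -4]].
det(H) = (-4)·(-4) − 2² = 12.
det(H) > 0 and tr(H) = -8 < 0, so H is negative definite and the point is a local maximum.

local maximum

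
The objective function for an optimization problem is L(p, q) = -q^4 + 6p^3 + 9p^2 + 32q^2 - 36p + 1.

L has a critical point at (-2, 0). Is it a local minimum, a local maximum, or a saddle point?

The mixed partial ∂²L/∂p∂q is 0, so the Hessian at any point is diag(L_pp, L_qq) = diag(18(2p + 1), 4(-3q^2 + 16)).
At (-2, 0): H = diag(-54, 64).
The eigenvalues have opposite signs, so H is indefinite: a saddle point.

saddle point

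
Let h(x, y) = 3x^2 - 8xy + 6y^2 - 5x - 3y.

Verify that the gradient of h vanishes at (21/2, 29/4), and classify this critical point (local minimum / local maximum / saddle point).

∇h = (6x - 8y - 5, -8x + 12y - 3); substituting (21/2, 29/4) gives ∇h = (0, 0), so (21/2, 29/4) is indeed a critical point.
The Hessian of h is constant: H = [[6, -8], [-8, 12]].
det(H) = 6·12 − (-8)² = 8.
det(H) > 0 and tr(H) = 18 > 0, so H is positive definite and the point is a local minimum.

local minimum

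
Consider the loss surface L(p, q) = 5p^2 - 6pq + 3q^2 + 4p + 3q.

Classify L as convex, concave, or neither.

convex

L is quadratic, so its Hessian is the constant matrix H = [[10, -6], [-6, 6]].
det(H) = 24, tr(H) = 16.
det(H) > 0 and tr(H) > 0, so H is positive definite everywhere: convex.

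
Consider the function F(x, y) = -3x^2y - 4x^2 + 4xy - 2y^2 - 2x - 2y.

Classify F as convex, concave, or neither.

The term -3x^2y is cubic, so the Hessian is not constant.
∂²F/∂x² = -6y - 8, which takes both signs as y varies (negative for sufficiently large y). A diagonal entry of the Hessian changing sign means the Hessian is neither positive- nor negative-semidefinite on all of R^2.

neither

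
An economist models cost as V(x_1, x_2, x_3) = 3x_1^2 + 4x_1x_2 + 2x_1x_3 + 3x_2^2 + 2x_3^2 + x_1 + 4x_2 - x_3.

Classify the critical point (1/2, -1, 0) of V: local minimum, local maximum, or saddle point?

The Hessian is constant: H = [[6, 4, 2], [4, 6, 0], [2, 0, 4]].
Leading principal minors: Δ₁ = 6, Δ₂ = 20, Δ₃ = 56.
All leading minors are positive, so H is positive definite: a local minimum.

local minimum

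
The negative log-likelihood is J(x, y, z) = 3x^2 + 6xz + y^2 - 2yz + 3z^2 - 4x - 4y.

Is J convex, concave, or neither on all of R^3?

J is quadratic, so its Hessian is the constant matrix H = [[6, 0, 6], [0, 2, -2], [6, -2, 6]].
Leading principal minors: 6, 12, -24.
Neither pattern holds ⇒ H is indefinite ⇒ neither convex nor concave.

neither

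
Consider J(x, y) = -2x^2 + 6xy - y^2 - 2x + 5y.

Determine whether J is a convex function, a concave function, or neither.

neither

J is quadratic, so its Hessian is the constant matrix H = [[-4, 6], [6, -2]].
det(H) = -28, tr(H) = -6.
det(H) < 0, so H is indefinite: neither convex nor concave.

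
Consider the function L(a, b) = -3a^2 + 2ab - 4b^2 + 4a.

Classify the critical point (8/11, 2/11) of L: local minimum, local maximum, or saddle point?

The Hessian of L is constant: H = [[-6, 2], [2, -8]].
det(H) = (-6)·(-8) − 2² = 44.
det(H) > 0 and tr(H) = -14 < 0, so H is negative definite and the point is a local maximum.

local maximum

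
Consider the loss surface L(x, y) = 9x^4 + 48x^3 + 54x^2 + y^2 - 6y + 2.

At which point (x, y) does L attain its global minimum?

L(x,y) separates as P(x) + Q(y) + 2, so its minimum is min P + min Q + 2.
P'(x) = 36x(x + 1)(x + 3) vanishes at x ∈ {-3, -1, 0}; Q'(y) = 2y - 6 vanishes at y ∈ {3}.
Local minima of P (where P''>0): P(-3)=-81, P(0)=0. Local minima of Q: Q(3)=-9.
So the global minimum of L is P(-3) + Q(3) + 2 = -81 − 9 + 2 = -88, attained at (-3, 3).

(-3, 3)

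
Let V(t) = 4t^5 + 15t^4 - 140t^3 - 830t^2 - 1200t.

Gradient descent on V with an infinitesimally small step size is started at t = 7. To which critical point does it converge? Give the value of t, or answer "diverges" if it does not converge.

V'(t) = 20(t - 5)(t + 1)(t + 3)(t + 4), so V'(7) = 35200.
Gradient descent moves in the -V' direction, i.e. t is decreasing.
The nearest critical point in that direction is t = 5, where V'' = 8640 > 0 (a local minimum). The iterate converges there.

5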